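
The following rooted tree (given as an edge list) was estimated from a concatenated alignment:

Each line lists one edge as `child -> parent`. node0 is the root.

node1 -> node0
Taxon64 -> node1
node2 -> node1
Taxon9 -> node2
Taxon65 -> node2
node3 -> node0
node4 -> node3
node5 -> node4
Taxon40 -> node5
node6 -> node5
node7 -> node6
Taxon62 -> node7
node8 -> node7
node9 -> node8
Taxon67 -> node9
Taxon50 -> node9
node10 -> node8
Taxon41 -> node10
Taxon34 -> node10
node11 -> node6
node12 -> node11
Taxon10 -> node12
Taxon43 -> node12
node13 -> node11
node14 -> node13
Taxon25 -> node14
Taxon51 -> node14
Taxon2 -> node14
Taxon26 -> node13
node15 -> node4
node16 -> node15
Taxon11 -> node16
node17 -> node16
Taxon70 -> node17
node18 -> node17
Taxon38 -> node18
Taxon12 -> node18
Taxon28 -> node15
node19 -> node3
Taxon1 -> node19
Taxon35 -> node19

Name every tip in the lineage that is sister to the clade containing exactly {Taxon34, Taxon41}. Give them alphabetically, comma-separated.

The clade containing exactly {Taxon34, Taxon41} attaches to the tree at the node subtending ((Taxon67,Taxon50),(Taxon41,Taxon34)).
The other lineage descending from that same node — the sister group — is (Taxon67,Taxon50); its 2 tips in alphabetical order are the answer.

Taxon50, Taxon67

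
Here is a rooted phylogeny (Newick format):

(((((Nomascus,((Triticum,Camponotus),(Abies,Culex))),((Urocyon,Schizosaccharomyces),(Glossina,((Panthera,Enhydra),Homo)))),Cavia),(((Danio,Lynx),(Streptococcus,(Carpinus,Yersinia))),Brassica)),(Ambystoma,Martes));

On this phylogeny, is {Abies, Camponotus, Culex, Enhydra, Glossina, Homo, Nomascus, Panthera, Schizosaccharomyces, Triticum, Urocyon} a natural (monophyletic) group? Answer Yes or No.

Yes

The most recent common ancestor of these taxa subtends ((Nomascus,((Triticum,Camponotus),(Abies,Culex))),((Urocyon,Schizosaccharomyces),(Glossina,((Panthera,Enhydra),Homo)))).
That clade has exactly 11 tips — every listed taxon and nothing else — so the group is monophyletic.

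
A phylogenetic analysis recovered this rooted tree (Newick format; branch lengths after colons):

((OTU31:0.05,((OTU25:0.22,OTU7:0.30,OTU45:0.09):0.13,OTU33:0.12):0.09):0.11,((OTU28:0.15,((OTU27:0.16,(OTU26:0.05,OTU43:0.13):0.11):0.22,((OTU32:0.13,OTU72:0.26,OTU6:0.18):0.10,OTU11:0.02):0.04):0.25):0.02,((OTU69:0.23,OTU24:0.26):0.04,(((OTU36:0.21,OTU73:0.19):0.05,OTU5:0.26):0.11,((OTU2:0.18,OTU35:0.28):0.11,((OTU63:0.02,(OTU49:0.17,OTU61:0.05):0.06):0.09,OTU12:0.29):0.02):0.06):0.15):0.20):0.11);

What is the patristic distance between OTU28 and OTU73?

0.87

The path runs OTU28 → … → MRCA → … → OTU73; the MRCA is the node subtending ((OTU28,((OTU27,(OTU26,OTU43)),((OTU32,OTU72,OTU6),OTU11))),((OTU69,OTU24),(((OTU36,OTU73),OTU5),((OTU2,OTU35),((OTU63,(OTU49,OTU61)),OTU12))))).
Branch lengths along that path: 0.15 + 0.02 + 0.20 + 0.15 + 0.11 + 0.05 + 0.19 = 0.87.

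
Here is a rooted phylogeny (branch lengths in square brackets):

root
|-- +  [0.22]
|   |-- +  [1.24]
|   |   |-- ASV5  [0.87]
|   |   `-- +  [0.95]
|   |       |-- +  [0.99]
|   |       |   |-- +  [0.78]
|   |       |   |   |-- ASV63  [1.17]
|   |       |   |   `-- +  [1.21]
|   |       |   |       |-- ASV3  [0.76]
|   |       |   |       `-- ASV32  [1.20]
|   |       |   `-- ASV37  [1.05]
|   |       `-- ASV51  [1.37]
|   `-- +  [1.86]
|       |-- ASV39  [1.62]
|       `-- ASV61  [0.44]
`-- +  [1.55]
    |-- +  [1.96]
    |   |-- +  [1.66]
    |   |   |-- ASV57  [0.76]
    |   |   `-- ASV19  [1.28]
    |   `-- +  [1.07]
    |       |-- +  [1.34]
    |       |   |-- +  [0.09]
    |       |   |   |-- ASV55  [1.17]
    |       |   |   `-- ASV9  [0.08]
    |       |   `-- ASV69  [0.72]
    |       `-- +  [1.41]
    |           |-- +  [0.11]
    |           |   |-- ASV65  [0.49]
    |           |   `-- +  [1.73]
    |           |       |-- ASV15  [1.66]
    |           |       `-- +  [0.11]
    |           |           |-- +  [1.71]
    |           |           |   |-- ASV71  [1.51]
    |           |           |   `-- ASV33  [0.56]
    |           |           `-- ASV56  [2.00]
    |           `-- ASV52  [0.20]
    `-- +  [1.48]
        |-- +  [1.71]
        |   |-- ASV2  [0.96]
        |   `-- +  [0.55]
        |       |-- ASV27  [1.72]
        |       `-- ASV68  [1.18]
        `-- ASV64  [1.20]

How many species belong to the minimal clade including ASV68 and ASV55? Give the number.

The MRCA of ASV68 and ASV55 is the node subtending (((ASV57,ASV19),(((ASV55,ASV9),ASV69),((ASV65,(ASV15,((ASV71,ASV33),ASV56))),ASV52))),((ASV2,(ASV27,ASV68)),ASV64)).
That clade contains 15 terminal taxa: ASV15, ASV19, ASV2, ASV27, ASV33, ASV52, ASV55, ASV56, ASV57, ASV64, ASV65, ASV68, ASV69, ASV71, ASV9.

15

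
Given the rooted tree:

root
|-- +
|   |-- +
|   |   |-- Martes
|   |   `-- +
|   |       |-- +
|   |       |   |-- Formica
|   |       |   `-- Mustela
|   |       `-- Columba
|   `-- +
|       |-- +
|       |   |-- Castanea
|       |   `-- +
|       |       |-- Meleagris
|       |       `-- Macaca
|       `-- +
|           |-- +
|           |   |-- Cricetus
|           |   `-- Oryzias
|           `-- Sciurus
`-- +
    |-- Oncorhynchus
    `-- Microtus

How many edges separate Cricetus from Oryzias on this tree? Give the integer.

The MRCA of Cricetus and Oryzias is the node subtending (Cricetus,Oryzias).
From Cricetus up to that node: 1 branch. From Oryzias up to the same node: 1 branch. Total: 1 + 1 = 2.

2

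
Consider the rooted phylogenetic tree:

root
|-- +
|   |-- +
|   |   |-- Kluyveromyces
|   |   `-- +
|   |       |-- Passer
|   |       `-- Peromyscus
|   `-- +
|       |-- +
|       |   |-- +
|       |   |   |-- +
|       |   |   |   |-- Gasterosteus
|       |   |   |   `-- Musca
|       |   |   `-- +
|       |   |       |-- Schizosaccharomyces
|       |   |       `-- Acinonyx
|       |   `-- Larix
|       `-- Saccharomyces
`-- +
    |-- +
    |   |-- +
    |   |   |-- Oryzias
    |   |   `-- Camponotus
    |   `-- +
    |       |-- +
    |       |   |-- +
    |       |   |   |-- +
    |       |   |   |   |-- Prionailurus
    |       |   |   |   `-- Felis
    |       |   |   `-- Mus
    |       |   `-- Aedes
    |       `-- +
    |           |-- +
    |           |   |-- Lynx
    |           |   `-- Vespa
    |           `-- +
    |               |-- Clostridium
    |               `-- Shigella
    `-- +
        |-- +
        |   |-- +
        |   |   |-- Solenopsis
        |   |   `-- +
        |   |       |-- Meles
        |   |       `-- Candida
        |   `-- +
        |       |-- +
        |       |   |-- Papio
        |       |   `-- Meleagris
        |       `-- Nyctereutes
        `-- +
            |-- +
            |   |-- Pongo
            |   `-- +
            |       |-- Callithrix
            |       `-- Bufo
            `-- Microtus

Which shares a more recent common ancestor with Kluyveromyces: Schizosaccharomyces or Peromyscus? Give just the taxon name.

Peromyscus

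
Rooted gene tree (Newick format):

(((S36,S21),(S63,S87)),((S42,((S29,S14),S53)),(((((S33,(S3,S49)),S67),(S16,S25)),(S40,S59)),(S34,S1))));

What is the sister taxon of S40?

S40 attaches to the tree at the node subtending (S40,S59).
The other lineage descending from that same node — the sister group — is the single tip S59.

S59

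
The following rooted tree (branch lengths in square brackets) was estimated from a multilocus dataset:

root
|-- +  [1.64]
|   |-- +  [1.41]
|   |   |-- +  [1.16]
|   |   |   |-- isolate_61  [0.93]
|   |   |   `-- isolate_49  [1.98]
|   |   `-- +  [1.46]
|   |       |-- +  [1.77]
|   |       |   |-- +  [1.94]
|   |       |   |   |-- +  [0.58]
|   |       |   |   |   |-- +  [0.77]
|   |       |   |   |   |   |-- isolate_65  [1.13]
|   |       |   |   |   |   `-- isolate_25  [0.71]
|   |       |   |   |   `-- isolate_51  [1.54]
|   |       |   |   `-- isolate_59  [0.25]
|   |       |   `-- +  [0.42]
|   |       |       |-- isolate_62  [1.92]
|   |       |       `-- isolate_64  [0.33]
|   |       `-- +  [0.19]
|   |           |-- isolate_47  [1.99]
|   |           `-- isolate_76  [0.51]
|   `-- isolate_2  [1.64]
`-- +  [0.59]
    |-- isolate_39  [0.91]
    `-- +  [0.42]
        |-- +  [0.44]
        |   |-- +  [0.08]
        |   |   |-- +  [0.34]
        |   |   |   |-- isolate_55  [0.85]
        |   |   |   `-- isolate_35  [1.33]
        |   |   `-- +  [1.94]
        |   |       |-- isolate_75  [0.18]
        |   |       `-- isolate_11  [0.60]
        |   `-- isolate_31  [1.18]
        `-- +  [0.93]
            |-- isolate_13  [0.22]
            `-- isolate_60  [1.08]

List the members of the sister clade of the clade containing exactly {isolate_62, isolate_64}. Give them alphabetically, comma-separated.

The clade containing exactly {isolate_62, isolate_64} attaches to the tree at the node subtending ((((isolate_65,isolate_25),isolate_51),isolate_59),(isolate_62,isolate_64)).
The other lineage descending from that same node — the sister group — is (((isolate_65,isolate_25),isolate_51),isolate_59); its 4 tips in alphabetical order are the answer.

isolate_25, isolate_51, isolate_59, isolate_65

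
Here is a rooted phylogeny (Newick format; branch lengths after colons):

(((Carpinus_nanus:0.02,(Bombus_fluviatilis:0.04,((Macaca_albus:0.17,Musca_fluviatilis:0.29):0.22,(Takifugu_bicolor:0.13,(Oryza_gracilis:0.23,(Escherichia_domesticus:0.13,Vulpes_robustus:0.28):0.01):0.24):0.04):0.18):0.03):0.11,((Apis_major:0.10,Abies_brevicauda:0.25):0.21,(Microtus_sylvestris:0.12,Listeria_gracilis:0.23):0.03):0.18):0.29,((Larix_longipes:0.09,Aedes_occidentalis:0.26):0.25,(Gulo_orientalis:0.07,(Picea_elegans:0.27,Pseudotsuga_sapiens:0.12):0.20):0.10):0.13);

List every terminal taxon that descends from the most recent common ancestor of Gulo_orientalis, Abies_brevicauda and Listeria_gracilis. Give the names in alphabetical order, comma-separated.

Tracing Gulo_orientalis: it sits inside (Gulo_orientalis,(Picea_elegans,Pseudotsuga_sapiens)).
Tracing Abies_brevicauda: it sits inside (Apis_major,Abies_brevicauda).
Tracing Listeria_gracilis: it sits inside (Microtus_sylvestris,Listeria_gracilis).
The smallest clade enclosing all 3 is the whole tree (their MRCA is the root), so the answer is all 17 tips in alphabetical order.

Abies_brevicauda, Aedes_occidentalis, Apis_major, Bombus_fluviatilis, Carpinus_nanus, Escherichia_domesticus, Gulo_orientalis, Larix_longipes, Listeria_gracilis, Macaca_albus, Microtus_sylvestris, Musca_fluviatilis, Oryza_gracilis, Picea_elegans, Pseudotsuga_sapiens, Takifugu_bicolor, Vulpes_robustus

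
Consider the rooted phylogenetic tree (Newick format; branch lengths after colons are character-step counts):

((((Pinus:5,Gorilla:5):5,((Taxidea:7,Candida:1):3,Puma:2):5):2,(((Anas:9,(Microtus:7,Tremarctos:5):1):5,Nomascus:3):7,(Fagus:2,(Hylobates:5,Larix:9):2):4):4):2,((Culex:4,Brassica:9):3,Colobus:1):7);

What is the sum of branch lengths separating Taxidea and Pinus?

The path runs Taxidea → … → MRCA → … → Pinus; the MRCA is the node subtending ((Pinus,Gorilla),((Taxidea,Candida),Puma)).
Branch lengths along that path: 7 + 3 + 5 + 5 + 5 = 25.

25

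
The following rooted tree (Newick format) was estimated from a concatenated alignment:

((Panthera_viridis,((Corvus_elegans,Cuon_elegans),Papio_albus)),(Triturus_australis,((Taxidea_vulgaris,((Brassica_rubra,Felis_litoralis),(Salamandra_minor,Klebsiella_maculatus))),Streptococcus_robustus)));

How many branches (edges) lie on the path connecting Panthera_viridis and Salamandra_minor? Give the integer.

8

The MRCA of Panthera_viridis and Salamandra_minor is the root of the tree.
From Panthera_viridis up to that node: 2 branches. From Salamandra_minor up to the same node: 6 branches. Total: 2 + 6 = 8.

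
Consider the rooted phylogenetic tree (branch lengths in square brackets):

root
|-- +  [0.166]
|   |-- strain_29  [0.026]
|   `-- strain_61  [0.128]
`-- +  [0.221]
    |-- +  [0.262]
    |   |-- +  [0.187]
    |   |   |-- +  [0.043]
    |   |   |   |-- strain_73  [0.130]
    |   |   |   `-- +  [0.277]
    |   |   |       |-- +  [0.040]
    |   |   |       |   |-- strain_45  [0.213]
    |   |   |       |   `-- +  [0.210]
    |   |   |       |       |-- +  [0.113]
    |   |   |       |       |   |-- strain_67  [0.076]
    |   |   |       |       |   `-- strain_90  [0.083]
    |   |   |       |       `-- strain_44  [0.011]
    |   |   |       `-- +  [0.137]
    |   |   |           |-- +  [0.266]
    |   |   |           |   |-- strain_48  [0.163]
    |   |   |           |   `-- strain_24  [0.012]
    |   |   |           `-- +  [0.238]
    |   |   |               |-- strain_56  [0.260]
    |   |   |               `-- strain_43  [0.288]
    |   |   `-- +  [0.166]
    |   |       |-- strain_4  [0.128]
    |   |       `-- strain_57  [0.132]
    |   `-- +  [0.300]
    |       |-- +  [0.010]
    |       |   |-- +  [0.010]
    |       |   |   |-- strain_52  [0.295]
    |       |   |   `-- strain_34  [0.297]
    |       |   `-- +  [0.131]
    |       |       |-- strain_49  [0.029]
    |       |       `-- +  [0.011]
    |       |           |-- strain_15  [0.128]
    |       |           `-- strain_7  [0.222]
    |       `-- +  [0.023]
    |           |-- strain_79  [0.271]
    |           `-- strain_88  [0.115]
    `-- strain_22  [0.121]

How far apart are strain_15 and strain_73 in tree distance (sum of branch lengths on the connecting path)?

The path runs strain_15 → … → MRCA → … → strain_73; the MRCA is the node subtending (((strain_73,((strain_45,((strain_67,strain_90),strain_44)),((strain_48,strain_24),(strain_56,strain_43)))),(strain_4,strain_57)),(((strain_52,strain_34),(strain_49,(strain_15,strain_7))),(strain_79,strain_88))).
Branch lengths along that path: 0.128 + 0.011 + 0.131 + 0.010 + 0.300 + 0.187 + 0.043 + 0.130 = 0.940.

0.940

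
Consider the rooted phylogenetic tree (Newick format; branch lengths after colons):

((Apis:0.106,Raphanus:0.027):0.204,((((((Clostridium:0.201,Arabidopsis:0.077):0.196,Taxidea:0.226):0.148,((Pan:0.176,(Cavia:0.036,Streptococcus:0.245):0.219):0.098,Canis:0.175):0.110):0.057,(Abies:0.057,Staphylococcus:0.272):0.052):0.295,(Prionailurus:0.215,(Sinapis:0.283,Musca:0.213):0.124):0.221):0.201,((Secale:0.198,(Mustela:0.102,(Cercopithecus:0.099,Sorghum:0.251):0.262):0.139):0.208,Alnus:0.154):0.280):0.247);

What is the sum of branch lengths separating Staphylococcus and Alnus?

The path runs Staphylococcus → … → MRCA → … → Alnus; the MRCA is the node subtending ((((((Clostridium,Arabidopsis),Taxidea),((Pan,(Cavia,Streptococcus)),Canis)),(Abies,Staphylococcus)),(Prionailurus,(Sinapis,Musca))),((Secale,(Mustela,(Cercopithecus,Sorghum))),Alnus)).
Branch lengths along that path: 0.272 + 0.052 + 0.295 + 0.201 + 0.280 + 0.154 = 1.254.

1.254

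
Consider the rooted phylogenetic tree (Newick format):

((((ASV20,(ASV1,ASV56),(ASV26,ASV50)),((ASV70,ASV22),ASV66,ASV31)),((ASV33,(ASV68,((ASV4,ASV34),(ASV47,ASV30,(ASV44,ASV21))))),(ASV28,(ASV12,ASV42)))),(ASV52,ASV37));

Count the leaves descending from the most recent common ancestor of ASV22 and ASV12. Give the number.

The MRCA of ASV22 and ASV12 is the node subtending (((ASV20,(ASV1,ASV56),(ASV26,ASV50)),((ASV70,ASV22),ASV66,ASV31)),((ASV33,(ASV68,((ASV4,ASV34),(ASV47,ASV30,(ASV44,ASV21))))),(ASV28,(ASV12,ASV42)))).
That clade contains 20 terminal taxa: ASV1, ASV12, ASV20, ASV21, ASV22, ASV26, ASV28, ASV30, ASV31, ASV33, ASV34, ASV4, ASV42, ASV44, ASV47, ASV50, ASV56, ASV66, ASV68, ASV70.

20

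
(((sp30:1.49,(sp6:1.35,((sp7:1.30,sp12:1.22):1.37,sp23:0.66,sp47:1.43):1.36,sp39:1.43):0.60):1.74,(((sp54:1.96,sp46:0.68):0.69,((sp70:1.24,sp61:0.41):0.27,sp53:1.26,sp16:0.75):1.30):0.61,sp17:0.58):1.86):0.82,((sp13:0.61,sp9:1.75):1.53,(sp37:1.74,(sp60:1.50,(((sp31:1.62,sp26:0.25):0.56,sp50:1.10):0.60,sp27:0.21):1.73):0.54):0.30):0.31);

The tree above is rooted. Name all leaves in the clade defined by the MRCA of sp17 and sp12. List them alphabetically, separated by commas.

sp12, sp16, sp17, sp23, sp30, sp39, sp46, sp47, sp53, sp54, sp6, sp61, sp7, sp70

Tracing sp17: it sits inside (((sp54,sp46),((sp70,sp61),sp53,sp16)),sp17).
Tracing sp12: it sits inside (sp7,sp12).
The smallest clade enclosing both is ((sp30,(sp6,((sp7,sp12),sp23,sp47),sp39)),(((sp54,sp46),((sp70,sp61),sp53,sp16)),sp17)); the answer is its 14 terminal taxa in alphabetical order.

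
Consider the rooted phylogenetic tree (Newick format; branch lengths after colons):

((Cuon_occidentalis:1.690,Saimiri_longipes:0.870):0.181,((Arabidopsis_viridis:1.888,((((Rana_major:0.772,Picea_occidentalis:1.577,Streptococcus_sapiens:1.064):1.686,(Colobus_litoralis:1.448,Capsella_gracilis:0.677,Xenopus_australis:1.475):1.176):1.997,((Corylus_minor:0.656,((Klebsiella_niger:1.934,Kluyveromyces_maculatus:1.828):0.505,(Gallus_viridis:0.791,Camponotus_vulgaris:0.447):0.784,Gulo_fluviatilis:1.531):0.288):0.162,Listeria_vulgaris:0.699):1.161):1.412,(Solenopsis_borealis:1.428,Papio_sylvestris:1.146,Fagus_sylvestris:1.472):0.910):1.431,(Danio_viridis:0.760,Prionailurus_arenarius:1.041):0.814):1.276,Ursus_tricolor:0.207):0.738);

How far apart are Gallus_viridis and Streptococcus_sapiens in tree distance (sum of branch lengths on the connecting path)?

The path runs Gallus_viridis → … → MRCA → … → Streptococcus_sapiens; the MRCA is the node subtending (((Rana_major,Picea_occidentalis,Streptococcus_sapiens),(Colobus_litoralis,Capsella_gracilis,Xenopus_australis)),((Corylus_minor,((Klebsiella_niger,Kluyveromyces_maculatus),(Gallus_viridis,Camponotus_vulgaris),Gulo_fluviatilis)),Listeria_vulgaris)).
Branch lengths along that path: 0.791 + 0.784 + 0.288 + 0.162 + 1.161 + 1.997 + 1.686 + 1.064 = 7.933.

7.933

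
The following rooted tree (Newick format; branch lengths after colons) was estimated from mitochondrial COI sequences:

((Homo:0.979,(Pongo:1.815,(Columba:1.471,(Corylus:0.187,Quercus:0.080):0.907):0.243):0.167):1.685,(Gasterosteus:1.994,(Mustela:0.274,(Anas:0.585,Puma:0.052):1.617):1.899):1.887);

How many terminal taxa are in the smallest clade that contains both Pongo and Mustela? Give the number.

9

The MRCA of Pongo and Mustela is the root, so the clade is the entire tree.
That clade contains 9 terminal taxa: Anas, Columba, Corylus, Gasterosteus, Homo, Mustela, Pongo, Puma, Quercus.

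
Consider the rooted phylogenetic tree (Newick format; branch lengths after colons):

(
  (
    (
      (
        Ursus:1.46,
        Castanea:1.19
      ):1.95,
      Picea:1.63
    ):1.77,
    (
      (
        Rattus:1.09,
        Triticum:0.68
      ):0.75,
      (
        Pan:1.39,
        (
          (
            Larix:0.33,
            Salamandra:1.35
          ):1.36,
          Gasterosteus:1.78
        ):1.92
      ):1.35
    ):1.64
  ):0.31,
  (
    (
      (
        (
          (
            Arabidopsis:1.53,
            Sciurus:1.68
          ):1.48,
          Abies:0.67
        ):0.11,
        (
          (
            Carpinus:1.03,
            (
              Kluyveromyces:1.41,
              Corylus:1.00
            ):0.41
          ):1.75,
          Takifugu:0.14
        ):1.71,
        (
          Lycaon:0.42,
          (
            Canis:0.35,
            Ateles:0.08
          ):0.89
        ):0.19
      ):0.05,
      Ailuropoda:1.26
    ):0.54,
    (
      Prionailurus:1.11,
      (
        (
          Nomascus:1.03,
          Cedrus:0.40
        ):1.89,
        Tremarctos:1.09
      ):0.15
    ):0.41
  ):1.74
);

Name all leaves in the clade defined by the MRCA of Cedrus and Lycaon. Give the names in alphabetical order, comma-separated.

Abies, Ailuropoda, Arabidopsis, Ateles, Canis, Carpinus, Cedrus, Corylus, Kluyveromyces, Lycaon, Nomascus, Prionailurus, Sciurus, Takifugu, Tremarctos

Tracing Cedrus: it sits inside (Nomascus,Cedrus).
Tracing Lycaon: it sits inside (Lycaon,(Canis,Ateles)).
The smallest clade enclosing both is (((((Arabidopsis,Sciurus),Abies),((Carpinus,(Kluyveromyces,Corylus)),Takifugu),(Lycaon,(Canis,Ateles))),Ailuropoda),(Prionailurus,((Nomascus,Cedrus),Tremarctos))); the answer is its 15 terminal taxa in alphabetical order.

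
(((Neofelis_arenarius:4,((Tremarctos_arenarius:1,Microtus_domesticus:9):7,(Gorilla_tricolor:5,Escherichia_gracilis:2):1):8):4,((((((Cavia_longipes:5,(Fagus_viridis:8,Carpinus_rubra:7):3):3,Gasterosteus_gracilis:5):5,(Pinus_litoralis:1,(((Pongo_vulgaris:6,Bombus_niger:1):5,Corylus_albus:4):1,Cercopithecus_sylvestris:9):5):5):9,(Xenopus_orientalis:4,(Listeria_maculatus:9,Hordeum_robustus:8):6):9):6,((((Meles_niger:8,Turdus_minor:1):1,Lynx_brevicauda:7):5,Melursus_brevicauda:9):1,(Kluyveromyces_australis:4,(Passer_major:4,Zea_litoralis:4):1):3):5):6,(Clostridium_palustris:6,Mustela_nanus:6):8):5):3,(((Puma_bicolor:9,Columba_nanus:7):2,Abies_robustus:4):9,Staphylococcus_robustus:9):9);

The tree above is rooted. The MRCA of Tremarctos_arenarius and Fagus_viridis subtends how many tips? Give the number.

The MRCA of Tremarctos_arenarius and Fagus_viridis is the node subtending ((Neofelis_arenarius,((Tremarctos_arenarius,Microtus_domesticus),(Gorilla_tricolor,Escherichia_gracilis))),((((((Cavia_longipes,(Fagus_viridis,Carpinus_rubra)),Gasterosteus_gracilis),(Pinus_litoralis,(((Pongo_vulgaris,Bombus_niger),Corylus_albus),Cercopithecus_sylvestris))),(Xenopus_orientalis,(Listeria_maculatus,Hordeum_robustus))),((((Meles_niger,Turdus_minor),Lynx_brevicauda),Melursus_brevicauda),(Kluyveromyces_australis,(Passer_major,Zea_litoralis)))),(Clostridium_palustris,Mustela_nanus))).
That clade contains 26 terminal taxa: Bombus_niger, Carpinus_rubra, Cavia_longipes, Cercopithecus_sylvestris, Clostridium_palustris, Corylus_albus, Escherichia_gracilis, Fagus_viridis, Gasterosteus_gracilis, Gorilla_tricolor, Hordeum_robustus, Kluyveromyces_australis, Listeria_maculatus, Lynx_brevicauda, Meles_niger, Melursus_brevicauda, Microtus_domesticus, Mustela_nanus, Neofelis_arenarius, Passer_major, Pinus_litoralis, Pongo_vulgaris, Tremarctos_arenarius, Turdus_minor, Xenopus_orientalis, Zea_litoralis.

26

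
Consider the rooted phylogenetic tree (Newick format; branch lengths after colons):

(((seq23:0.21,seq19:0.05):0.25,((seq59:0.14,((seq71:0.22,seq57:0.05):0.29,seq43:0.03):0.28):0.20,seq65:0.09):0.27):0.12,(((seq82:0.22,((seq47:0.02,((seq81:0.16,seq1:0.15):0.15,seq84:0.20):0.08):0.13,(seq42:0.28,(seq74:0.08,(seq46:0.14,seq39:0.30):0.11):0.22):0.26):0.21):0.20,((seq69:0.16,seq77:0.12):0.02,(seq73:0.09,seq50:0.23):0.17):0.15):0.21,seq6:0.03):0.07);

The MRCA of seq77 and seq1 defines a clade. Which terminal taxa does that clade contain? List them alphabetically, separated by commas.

Tracing seq77: it sits inside (seq69,seq77).
Tracing seq1: it sits inside (seq81,seq1).
The smallest clade enclosing both is ((seq82,((seq47,((seq81,seq1),seq84)),(seq42,(seq74,(seq46,seq39))))),((seq69,seq77),(seq73,seq50))); the answer is its 13 terminal taxa in alphabetical order.

seq1, seq39, seq42, seq46, seq47, seq50, seq69, seq73, seq74, seq77, seq81, seq82, seq84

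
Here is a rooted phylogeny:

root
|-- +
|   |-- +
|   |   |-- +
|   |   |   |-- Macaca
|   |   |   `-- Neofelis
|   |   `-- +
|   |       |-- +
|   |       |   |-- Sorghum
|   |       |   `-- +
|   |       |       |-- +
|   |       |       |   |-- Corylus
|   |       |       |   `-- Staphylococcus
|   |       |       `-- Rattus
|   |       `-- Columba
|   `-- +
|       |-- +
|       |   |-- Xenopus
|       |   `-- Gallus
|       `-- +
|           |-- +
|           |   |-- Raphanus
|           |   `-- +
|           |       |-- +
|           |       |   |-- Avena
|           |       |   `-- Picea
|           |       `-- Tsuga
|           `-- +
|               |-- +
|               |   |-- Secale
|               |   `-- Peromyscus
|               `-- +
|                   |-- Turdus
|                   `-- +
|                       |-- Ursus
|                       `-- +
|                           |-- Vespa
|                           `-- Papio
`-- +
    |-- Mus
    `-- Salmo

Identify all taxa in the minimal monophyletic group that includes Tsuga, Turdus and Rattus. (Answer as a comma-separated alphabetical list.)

Tracing Tsuga: it sits inside ((Avena,Picea),Tsuga).
Tracing Turdus: it sits inside (Turdus,(Ursus,(Vespa,Papio))).
Tracing Rattus: it sits inside ((Corylus,Staphylococcus),Rattus).
The smallest clade enclosing all 3 is (((Macaca,Neofelis),((Sorghum,((Corylus,Staphylococcus),Rattus)),Columba)),((Xenopus,Gallus),((Raphanus,((Avena,Picea),Tsuga)),((Secale,Peromyscus),(Turdus,(Ursus,(Vespa,Papio))))))); the answer is its 19 terminal taxa in alphabetical order.

Avena, Columba, Corylus, Gallus, Macaca, Neofelis, Papio, Peromyscus, Picea, Raphanus, Rattus, Secale, Sorghum, Staphylococcus, Tsuga, Turdus, Ursus, Vespa, Xenopus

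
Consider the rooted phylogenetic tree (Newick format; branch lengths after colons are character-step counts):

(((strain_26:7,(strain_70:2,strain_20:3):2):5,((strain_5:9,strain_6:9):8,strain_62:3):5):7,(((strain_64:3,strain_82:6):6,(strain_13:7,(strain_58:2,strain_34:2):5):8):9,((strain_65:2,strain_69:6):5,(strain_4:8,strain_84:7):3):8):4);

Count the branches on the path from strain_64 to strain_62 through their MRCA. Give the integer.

The MRCA of strain_64 and strain_62 is the root of the tree.
From strain_64 up to that node: 4 branches. From strain_62 up to the same node: 3 branches. Total: 4 + 3 = 7.

7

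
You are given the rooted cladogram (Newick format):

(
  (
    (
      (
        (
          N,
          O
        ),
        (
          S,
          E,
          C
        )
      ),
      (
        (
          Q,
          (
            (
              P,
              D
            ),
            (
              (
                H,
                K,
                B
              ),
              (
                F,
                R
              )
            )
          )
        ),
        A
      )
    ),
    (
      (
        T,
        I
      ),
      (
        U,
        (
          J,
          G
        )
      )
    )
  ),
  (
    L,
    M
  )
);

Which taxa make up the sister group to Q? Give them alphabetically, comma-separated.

Q attaches to the tree at the node subtending (Q,((P,D),((H,K,B),(F,R)))).
The other lineage descending from that same node — the sister group — is ((P,D),((H,K,B),(F,R))); its 7 tips in alphabetical order are the answer.

B, D, F, H, K, P, R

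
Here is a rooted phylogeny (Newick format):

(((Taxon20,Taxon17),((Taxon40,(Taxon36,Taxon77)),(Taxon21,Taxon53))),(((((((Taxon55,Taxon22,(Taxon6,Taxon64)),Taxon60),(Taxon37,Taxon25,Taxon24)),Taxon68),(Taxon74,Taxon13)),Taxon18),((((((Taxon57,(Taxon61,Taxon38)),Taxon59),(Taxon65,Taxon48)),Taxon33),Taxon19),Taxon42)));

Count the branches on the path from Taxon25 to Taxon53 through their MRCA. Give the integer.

The MRCA of Taxon25 and Taxon53 is the root of the tree.
From Taxon25 up to that node: 7 branches. From Taxon53 up to the same node: 4 branches. Total: 7 + 4 = 11.

11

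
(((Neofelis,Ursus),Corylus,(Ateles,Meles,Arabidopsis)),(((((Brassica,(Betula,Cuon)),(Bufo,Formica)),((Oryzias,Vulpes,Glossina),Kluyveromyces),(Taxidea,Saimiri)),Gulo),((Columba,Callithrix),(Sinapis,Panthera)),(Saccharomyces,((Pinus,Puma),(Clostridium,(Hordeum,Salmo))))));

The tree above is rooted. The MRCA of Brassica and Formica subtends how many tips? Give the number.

5

The MRCA of Brassica and Formica is the node subtending ((Brassica,(Betula,Cuon)),(Bufo,Formica)).
That clade contains 5 terminal taxa: Betula, Brassica, Bufo, Cuon, Formica.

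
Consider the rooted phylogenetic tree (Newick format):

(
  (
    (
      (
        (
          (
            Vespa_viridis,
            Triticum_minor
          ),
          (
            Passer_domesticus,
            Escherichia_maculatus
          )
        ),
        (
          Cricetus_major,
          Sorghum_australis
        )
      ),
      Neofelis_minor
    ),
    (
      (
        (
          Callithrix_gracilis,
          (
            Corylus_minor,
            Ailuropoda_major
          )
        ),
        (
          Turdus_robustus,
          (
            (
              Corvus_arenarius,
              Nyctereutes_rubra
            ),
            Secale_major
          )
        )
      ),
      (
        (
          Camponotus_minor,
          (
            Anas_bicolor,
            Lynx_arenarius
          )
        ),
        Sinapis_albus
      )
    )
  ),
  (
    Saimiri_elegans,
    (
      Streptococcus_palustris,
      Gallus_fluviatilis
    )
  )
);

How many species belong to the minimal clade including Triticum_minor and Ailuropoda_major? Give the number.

18

The MRCA of Triticum_minor and Ailuropoda_major is the node subtending (((((Vespa_viridis,Triticum_minor),(Passer_domesticus,Escherichia_maculatus)),(Cricetus_major,Sorghum_australis)),Neofelis_minor),(((Callithrix_gracilis,(Corylus_minor,Ailuropoda_major)),(Turdus_robustus,((Corvus_arenarius,Nyctereutes_rubra),Secale_major))),((Camponotus_minor,(Anas_bicolor,Lynx_arenarius)),Sinapis_albus))).
That clade contains 18 terminal taxa: Ailuropoda_major, Anas_bicolor, Callithrix_gracilis, Camponotus_minor, Corvus_arenarius, Corylus_minor, Cricetus_major, Escherichia_maculatus, Lynx_arenarius, Neofelis_minor, Nyctereutes_rubra, Passer_domesticus, Secale_major, Sinapis_albus, Sorghum_australis, Triticum_minor, Turdus_robustus, Vespa_viridis.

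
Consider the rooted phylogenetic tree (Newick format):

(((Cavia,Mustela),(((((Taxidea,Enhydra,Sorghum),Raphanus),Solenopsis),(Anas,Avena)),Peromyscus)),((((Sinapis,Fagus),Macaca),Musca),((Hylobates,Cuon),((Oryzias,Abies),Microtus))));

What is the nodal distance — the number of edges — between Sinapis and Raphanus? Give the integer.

11

The MRCA of Sinapis and Raphanus is the root of the tree.
From Sinapis up to that node: 5 branches. From Raphanus up to the same node: 6 branches. Total: 5 + 6 = 11.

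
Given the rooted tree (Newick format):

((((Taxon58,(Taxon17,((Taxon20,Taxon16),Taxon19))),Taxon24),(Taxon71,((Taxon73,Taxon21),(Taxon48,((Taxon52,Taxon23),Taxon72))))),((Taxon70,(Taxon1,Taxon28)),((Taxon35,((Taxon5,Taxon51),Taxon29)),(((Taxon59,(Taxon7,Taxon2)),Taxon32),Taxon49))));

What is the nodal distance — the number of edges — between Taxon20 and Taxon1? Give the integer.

11

The MRCA of Taxon20 and Taxon1 is the root of the tree.
From Taxon20 up to that node: 7 branches. From Taxon1 up to the same node: 4 branches. Total: 7 + 4 = 11.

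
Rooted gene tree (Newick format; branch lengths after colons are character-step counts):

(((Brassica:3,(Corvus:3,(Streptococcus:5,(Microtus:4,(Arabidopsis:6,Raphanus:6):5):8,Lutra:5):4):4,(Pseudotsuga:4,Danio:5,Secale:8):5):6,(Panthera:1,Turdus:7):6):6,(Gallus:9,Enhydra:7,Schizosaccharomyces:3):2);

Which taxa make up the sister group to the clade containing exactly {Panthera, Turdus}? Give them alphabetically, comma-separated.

The clade containing exactly {Panthera, Turdus} attaches to the tree at the node subtending ((Brassica,(Corvus,(Streptococcus,(Microtus,(Arabidopsis,Raphanus)),Lutra)),(Pseudotsuga,Danio,Secale)),(Panthera,Turdus)).
The other lineage descending from that same node — the sister group — is (Brassica,(Corvus,(Streptococcus,(Microtus,(Arabidopsis,Raphanus)),Lutra)),(Pseudotsuga,Danio,Secale)); its 10 tips in alphabetical order are the answer.

Arabidopsis, Brassica, Corvus, Danio, Lutra, Microtus, Pseudotsuga, Raphanus, Secale, Streptococcus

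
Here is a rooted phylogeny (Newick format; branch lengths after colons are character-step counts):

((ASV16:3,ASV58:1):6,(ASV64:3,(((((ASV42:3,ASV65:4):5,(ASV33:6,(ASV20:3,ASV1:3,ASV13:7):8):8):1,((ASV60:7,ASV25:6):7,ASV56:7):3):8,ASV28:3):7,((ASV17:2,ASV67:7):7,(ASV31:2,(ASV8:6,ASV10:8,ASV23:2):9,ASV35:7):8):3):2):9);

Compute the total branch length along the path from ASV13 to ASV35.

The path runs ASV13 → … → MRCA → … → ASV35; the MRCA is the node subtending (((((ASV42,ASV65),(ASV33,(ASV20,ASV1,ASV13))),((ASV60,ASV25),ASV56)),ASV28),((ASV17,ASV67),(ASV31,(ASV8,ASV10,ASV23),ASV35))).
Branch lengths along that path: 7 + 8 + 8 + 1 + 8 + 7 + 3 + 8 + 7 = 57.

57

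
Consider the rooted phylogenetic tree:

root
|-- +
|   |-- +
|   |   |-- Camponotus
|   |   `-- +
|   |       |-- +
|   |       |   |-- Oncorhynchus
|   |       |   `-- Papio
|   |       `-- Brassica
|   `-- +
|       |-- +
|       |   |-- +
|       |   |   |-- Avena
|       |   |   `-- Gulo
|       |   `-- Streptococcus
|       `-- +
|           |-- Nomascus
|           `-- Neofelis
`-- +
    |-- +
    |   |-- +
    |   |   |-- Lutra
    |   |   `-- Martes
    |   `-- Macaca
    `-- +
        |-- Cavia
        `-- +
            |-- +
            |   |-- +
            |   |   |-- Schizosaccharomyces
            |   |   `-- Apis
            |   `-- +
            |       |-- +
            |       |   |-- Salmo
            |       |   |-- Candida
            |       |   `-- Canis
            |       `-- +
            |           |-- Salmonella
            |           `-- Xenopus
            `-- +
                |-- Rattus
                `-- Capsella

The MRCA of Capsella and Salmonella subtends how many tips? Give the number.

The MRCA of Capsella and Salmonella is the node subtending (((Schizosaccharomyces,Apis),((Salmo,Candida,Canis),(Salmonella,Xenopus))),(Rattus,Capsella)).
That clade contains 9 terminal taxa: Apis, Candida, Canis, Capsella, Rattus, Salmo, Salmonella, Schizosaccharomyces, Xenopus.

9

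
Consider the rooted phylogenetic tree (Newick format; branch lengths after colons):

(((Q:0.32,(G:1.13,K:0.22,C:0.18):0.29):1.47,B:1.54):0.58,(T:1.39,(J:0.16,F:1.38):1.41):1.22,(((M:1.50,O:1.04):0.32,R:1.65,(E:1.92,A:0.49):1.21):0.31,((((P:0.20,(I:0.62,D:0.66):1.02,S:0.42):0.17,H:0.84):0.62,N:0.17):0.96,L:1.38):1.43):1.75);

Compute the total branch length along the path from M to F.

The path runs M → … → MRCA → … → F; the MRCA is the root of the tree.
Branch lengths along that path: 1.50 + 0.32 + 0.31 + 1.75 + 1.22 + 1.41 + 1.38 = 7.89.

7.89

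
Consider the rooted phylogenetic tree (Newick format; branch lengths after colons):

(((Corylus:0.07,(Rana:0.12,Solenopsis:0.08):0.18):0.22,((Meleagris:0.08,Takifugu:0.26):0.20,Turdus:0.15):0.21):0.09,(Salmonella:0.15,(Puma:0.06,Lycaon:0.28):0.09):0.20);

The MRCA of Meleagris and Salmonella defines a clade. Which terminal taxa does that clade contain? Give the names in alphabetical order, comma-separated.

Corylus, Lycaon, Meleagris, Puma, Rana, Salmonella, Solenopsis, Takifugu, Turdus

Tracing Meleagris: it sits inside (Meleagris,Takifugu).
Tracing Salmonella: it sits inside (Salmonella,(Puma,Lycaon)).
The smallest clade enclosing both is the whole tree (their MRCA is the root), so the answer is all 9 tips in alphabetical order.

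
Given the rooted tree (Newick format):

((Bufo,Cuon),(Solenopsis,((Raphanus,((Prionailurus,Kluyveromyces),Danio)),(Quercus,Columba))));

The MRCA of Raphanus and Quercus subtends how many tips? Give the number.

The MRCA of Raphanus and Quercus is the node subtending ((Raphanus,((Prionailurus,Kluyveromyces),Danio)),(Quercus,Columba)).
That clade contains 6 terminal taxa: Columba, Danio, Kluyveromyces, Prionailurus, Quercus, Raphanus.

6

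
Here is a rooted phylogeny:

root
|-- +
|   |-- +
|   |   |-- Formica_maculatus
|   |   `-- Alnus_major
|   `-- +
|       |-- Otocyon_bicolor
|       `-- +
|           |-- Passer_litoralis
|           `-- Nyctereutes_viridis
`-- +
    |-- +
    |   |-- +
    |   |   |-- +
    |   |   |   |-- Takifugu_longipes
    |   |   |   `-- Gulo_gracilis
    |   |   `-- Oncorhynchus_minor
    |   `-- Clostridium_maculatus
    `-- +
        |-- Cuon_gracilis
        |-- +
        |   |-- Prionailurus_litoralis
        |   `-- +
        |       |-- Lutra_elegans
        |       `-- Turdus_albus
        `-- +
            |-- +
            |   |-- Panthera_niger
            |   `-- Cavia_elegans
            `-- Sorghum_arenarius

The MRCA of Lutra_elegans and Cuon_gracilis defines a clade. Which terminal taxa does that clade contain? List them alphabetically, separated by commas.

Cavia_elegans, Cuon_gracilis, Lutra_elegans, Panthera_niger, Prionailurus_litoralis, Sorghum_arenarius, Turdus_albus

Tracing Lutra_elegans: it sits inside (Lutra_elegans,Turdus_albus).
Tracing Cuon_gracilis: it sits inside (Cuon_gracilis,(Prionailurus_litoralis,(Lutra_elegans,Turdus_albus)),((Panthera_niger,Cavia_elegans),Sorghum_arenarius)).
The smallest clade enclosing both is (Cuon_gracilis,(Prionailurus_litoralis,(Lutra_elegans,Turdus_albus)),((Panthera_niger,Cavia_elegans),Sorghum_arenarius)); the answer is its 7 terminal taxa in alphabetical order.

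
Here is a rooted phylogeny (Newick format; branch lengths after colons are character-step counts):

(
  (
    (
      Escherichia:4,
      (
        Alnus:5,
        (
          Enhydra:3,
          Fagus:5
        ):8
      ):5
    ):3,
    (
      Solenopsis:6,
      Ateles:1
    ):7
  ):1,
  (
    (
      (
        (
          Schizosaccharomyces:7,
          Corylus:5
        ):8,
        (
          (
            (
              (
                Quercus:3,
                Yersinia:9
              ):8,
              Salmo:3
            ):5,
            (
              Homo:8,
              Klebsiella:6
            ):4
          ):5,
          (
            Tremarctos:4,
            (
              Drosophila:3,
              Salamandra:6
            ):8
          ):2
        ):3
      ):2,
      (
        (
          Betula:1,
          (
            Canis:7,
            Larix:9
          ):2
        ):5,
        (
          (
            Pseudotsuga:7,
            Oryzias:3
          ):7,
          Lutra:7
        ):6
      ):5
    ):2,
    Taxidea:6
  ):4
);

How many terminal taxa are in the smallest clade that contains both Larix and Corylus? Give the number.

16

The MRCA of Larix and Corylus is the node subtending (((Schizosaccharomyces,Corylus),((((Quercus,Yersinia),Salmo),(Homo,Klebsiella)),(Tremarctos,(Drosophila,Salamandra)))),((Betula,(Canis,Larix)),((Pseudotsuga,Oryzias),Lutra))).
That clade contains 16 terminal taxa: Betula, Canis, Corylus, Drosophila, Homo, Klebsiella, Larix, Lutra, Oryzias, Pseudotsuga, Quercus, Salamandra, Salmo, Schizosaccharomyces, Tremarctos, Yersinia.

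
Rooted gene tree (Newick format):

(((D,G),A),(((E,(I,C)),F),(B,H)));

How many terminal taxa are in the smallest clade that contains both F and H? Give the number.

6

The MRCA of F and H is the node subtending (((E,(I,C)),F),(B,H)).
That clade contains 6 terminal taxa: B, C, E, F, H, I.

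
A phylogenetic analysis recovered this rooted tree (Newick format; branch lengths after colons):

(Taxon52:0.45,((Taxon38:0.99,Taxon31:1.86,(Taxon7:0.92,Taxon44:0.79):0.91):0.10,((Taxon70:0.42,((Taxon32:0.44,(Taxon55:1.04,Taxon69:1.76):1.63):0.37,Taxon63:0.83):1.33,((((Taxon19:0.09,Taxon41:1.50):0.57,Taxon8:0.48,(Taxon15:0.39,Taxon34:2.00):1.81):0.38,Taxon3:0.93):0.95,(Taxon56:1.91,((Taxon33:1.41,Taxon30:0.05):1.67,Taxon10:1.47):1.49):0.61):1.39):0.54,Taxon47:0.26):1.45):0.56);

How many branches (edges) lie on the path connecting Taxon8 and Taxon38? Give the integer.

The MRCA of Taxon8 and Taxon38 is the node subtending ((Taxon38,Taxon31,(Taxon7,Taxon44)),((Taxon70,((Taxon32,(Taxon55,Taxon69)),Taxon63),((((Taxon19,Taxon41),Taxon8,(Taxon15,Taxon34)),Taxon3),(Taxon56,((Taxon33,Taxon30),Taxon10)))),Taxon47)).
From Taxon8 up to that node: 6 branches. From Taxon38 up to the same node: 2 branches. Total: 6 + 2 = 8.

8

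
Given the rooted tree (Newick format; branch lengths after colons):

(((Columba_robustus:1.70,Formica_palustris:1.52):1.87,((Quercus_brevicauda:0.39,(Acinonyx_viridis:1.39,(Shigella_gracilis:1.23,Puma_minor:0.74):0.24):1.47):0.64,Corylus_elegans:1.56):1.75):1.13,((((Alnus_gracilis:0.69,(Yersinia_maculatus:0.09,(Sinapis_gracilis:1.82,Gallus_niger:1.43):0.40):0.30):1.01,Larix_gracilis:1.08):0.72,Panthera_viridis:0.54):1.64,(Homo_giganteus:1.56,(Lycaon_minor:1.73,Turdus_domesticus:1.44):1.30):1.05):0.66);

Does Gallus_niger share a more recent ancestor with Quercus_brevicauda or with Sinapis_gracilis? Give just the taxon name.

Sinapis_gracilis

The MRCA of Gallus_niger and Sinapis_gracilis subtends (Sinapis_gracilis,Gallus_niger) (2 taxa).
The MRCA of Gallus_niger and Quercus_brevicauda is the root, subtending the entire tree (16 taxa).
The first is nested inside the second, so Gallus_niger shares a more recent common ancestor with Sinapis_gracilis.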